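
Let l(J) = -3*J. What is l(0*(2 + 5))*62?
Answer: 0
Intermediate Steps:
l(0*(2 + 5))*62 = -0*(2 + 5)*62 = -0*7*62 = -3*0*62 = 0*62 = 0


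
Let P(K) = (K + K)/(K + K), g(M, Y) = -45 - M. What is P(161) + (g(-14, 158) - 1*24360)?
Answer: -24390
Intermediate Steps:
P(K) = 1 (P(K) = (2*K)/((2*K)) = (2*K)*(1/(2*K)) = 1)
P(161) + (g(-14, 158) - 1*24360) = 1 + ((-45 - 1*(-14)) - 1*24360) = 1 + ((-45 + 14) - 24360) = 1 + (-31 - 24360) = 1 - 24391 = -24390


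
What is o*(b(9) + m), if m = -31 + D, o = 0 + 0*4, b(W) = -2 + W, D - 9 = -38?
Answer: 0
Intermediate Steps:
D = -29 (D = 9 - 38 = -29)
o = 0 (o = 0 + 0 = 0)
m = -60 (m = -31 - 29 = -60)
o*(b(9) + m) = 0*((-2 + 9) - 60) = 0*(7 - 60) = 0*(-53) = 0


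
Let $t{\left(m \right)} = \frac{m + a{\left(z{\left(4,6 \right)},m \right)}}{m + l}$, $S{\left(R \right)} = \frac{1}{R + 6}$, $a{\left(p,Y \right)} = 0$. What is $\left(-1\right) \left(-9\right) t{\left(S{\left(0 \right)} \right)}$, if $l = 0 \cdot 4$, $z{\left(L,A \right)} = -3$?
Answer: $9$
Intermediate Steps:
$l = 0$
$S{\left(R \right)} = \frac{1}{6 + R}$
$t{\left(m \right)} = 1$ ($t{\left(m \right)} = \frac{m + 0}{m + 0} = \frac{m}{m} = 1$)
$\left(-1\right) \left(-9\right) t{\left(S{\left(0 \right)} \right)} = \left(-1\right) \left(-9\right) 1 = 9 \cdot 1 = 9$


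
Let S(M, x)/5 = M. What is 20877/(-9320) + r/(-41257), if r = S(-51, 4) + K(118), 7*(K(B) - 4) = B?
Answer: -6013981243/2691606680 ≈ -2.2343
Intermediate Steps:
K(B) = 4 + B/7
S(M, x) = 5*M
r = -1639/7 (r = 5*(-51) + (4 + (⅐)*118) = -255 + (4 + 118/7) = -255 + 146/7 = -1639/7 ≈ -234.14)
20877/(-9320) + r/(-41257) = 20877/(-9320) - 1639/7/(-41257) = 20877*(-1/9320) - 1639/7*(-1/41257) = -20877/9320 + 1639/288799 = -6013981243/2691606680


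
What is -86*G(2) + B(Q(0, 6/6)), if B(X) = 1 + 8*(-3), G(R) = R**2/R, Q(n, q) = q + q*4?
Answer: -195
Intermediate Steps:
Q(n, q) = 5*q (Q(n, q) = q + 4*q = 5*q)
G(R) = R
B(X) = -23 (B(X) = 1 - 24 = -23)
-86*G(2) + B(Q(0, 6/6)) = -86*2 - 23 = -172 - 23 = -195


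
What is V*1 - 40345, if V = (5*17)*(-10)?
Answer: -41195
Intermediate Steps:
V = -850 (V = 85*(-10) = -850)
V*1 - 40345 = -850*1 - 40345 = -850 - 40345 = -41195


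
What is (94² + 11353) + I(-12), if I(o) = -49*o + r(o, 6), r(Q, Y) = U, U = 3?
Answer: 20780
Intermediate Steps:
r(Q, Y) = 3
I(o) = 3 - 49*o (I(o) = -49*o + 3 = 3 - 49*o)
(94² + 11353) + I(-12) = (94² + 11353) + (3 - 49*(-12)) = (8836 + 11353) + (3 + 588) = 20189 + 591 = 20780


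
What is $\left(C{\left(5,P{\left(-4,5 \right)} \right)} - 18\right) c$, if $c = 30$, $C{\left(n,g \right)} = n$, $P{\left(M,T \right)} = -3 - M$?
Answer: $-390$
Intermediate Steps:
$\left(C{\left(5,P{\left(-4,5 \right)} \right)} - 18\right) c = \left(5 - 18\right) 30 = \left(-13\right) 30 = -390$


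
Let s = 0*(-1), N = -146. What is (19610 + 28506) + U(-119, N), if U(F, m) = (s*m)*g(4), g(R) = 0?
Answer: 48116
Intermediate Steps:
s = 0
U(F, m) = 0 (U(F, m) = (0*m)*0 = 0*0 = 0)
(19610 + 28506) + U(-119, N) = (19610 + 28506) + 0 = 48116 + 0 = 48116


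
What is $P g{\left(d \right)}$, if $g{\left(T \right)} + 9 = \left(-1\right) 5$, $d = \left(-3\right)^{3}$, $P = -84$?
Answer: $1176$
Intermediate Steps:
$d = -27$
$g{\left(T \right)} = -14$ ($g{\left(T \right)} = -9 - 5 = -14$)
$P g{\left(d \right)} = \left(-84\right) \left(-14\right) = 1176$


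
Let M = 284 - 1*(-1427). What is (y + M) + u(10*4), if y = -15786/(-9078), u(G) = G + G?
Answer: 2712414/1513 ≈ 1792.7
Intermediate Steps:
u(G) = 2*G
M = 1711 (M = 284 + 1427 = 1711)
y = 2631/1513 (y = -15786*(-1/9078) = 2631/1513 ≈ 1.7389)
(y + M) + u(10*4) = (2631/1513 + 1711) + 2*(10*4) = 2591374/1513 + 2*40 = 2591374/1513 + 80 = 2712414/1513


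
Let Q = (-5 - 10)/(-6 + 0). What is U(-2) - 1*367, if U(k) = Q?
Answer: -729/2 ≈ -364.50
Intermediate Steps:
Q = 5/2 (Q = -15/(-6) = -15*(-⅙) = 5/2 ≈ 2.5000)
U(k) = 5/2
U(-2) - 1*367 = 5/2 - 1*367 = 5/2 - 367 = -729/2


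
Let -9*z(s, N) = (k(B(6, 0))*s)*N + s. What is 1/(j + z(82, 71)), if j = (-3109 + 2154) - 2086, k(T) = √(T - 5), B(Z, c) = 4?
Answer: -247059/787453085 + 52398*I/787453085 ≈ -0.00031374 + 6.6541e-5*I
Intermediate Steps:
k(T) = √(-5 + T)
j = -3041 (j = -955 - 2086 = -3041)
z(s, N) = -s/9 - I*N*s/9 (z(s, N) = -((√(-5 + 4)*s)*N + s)/9 = -((√(-1)*s)*N + s)/9 = -((I*s)*N + s)/9 = -(I*N*s + s)/9 = -(s + I*N*s)/9 = -s/9 - I*N*s/9)
1/(j + z(82, 71)) = 1/(-3041 - ⅑*82*(1 + I*71)) = 1/(-3041 - ⅑*82*(1 + 71*I)) = 1/(-3041 + (-82/9 - 5822*I/9)) = 1/(-27451/9 - 5822*I/9) = 81*(-27451/9 + 5822*I/9)/787453085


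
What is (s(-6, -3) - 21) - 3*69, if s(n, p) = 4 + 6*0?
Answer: -224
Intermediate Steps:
s(n, p) = 4 (s(n, p) = 4 + 0 = 4)
(s(-6, -3) - 21) - 3*69 = (4 - 21) - 3*69 = -17 - 207 = -224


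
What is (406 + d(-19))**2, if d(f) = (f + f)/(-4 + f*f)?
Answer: 20997169216/127449 ≈ 1.6475e+5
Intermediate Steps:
d(f) = 2*f/(-4 + f**2) (d(f) = (2*f)/(-4 + f**2) = 2*f/(-4 + f**2))
(406 + d(-19))**2 = (406 + 2*(-19)/(-4 + (-19)**2))**2 = (406 + 2*(-19)/(-4 + 361))**2 = (406 + 2*(-19)/357)**2 = (406 + 2*(-19)*(1/357))**2 = (406 - 38/357)**2 = (144904/357)**2 = 20997169216/127449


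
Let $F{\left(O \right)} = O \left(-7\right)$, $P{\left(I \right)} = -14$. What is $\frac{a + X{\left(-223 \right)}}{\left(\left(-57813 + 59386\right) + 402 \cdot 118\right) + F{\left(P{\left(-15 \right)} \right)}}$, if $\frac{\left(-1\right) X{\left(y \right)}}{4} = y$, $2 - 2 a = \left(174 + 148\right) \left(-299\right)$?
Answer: $\frac{16344}{16369} \approx 0.99847$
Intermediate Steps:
$F{\left(O \right)} = - 7 O$
$a = 48140$ ($a = 1 - \frac{\left(174 + 148\right) \left(-299\right)}{2} = 1 - \frac{322 \left(-299\right)}{2} = 1 - -48139 = 1 + 48139 = 48140$)
$X{\left(y \right)} = - 4 y$
$\frac{a + X{\left(-223 \right)}}{\left(\left(-57813 + 59386\right) + 402 \cdot 118\right) + F{\left(P{\left(-15 \right)} \right)}} = \frac{48140 - -892}{\left(\left(-57813 + 59386\right) + 402 \cdot 118\right) - -98} = \frac{48140 + 892}{\left(1573 + 47436\right) + 98} = \frac{49032}{49009 + 98} = \frac{49032}{49107} = 49032 \cdot \frac{1}{49107} = \frac{16344}{16369}$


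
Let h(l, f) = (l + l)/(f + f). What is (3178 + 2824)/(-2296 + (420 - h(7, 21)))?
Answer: -18006/5629 ≈ -3.1988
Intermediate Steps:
h(l, f) = l/f (h(l, f) = (2*l)/((2*f)) = (2*l)*(1/(2*f)) = l/f)
(3178 + 2824)/(-2296 + (420 - h(7, 21))) = (3178 + 2824)/(-2296 + (420 - 7/21)) = 6002/(-2296 + (420 - 7/21)) = 6002/(-2296 + (420 - 1*⅓)) = 6002/(-2296 + (420 - ⅓)) = 6002/(-2296 + 1259/3) = 6002/(-5629/3) = 6002*(-3/5629) = -18006/5629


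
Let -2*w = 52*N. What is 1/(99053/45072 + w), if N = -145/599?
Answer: 26998128/229254187 ≈ 0.11777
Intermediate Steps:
N = -145/599 (N = -145*1/599 = -145/599 ≈ -0.24207)
w = 3770/599 (w = -26*(-145)/599 = -1/2*(-7540/599) = 3770/599 ≈ 6.2938)
1/(99053/45072 + w) = 1/(99053/45072 + 3770/599) = 1/(229254187/26998128) = 26998128/229254187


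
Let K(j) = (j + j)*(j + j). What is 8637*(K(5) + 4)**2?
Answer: 93417792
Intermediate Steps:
K(j) = 4*j**2 (K(j) = (2*j)*(2*j) = 4*j**2)
8637*(K(5) + 4)**2 = 8637*(4*5**2 + 4)**2 = 8637*(4*25 + 4)**2 = 8637*(100 + 4)**2 = 8637*104**2 = 8637*10816 = 93417792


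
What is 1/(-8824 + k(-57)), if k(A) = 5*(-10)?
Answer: -1/8874 ≈ -0.00011269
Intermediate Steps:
k(A) = -50
1/(-8824 + k(-57)) = 1/(-8824 - 50) = 1/(-8874) = -1/8874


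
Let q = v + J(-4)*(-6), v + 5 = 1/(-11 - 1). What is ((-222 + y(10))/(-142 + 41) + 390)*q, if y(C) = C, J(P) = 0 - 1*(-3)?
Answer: -5484877/606 ≈ -9051.0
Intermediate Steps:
J(P) = 3 (J(P) = 0 + 3 = 3)
v = -61/12 (v = -5 + 1/(-11 - 1) = -5 + 1/(-12) = -5 - 1/12 = -61/12 ≈ -5.0833)
q = -277/12 (q = -61/12 + 3*(-6) = -61/12 - 18 = -277/12 ≈ -23.083)
((-222 + y(10))/(-142 + 41) + 390)*q = ((-222 + 10)/(-142 + 41) + 390)*(-277/12) = (-212/(-101) + 390)*(-277/12) = (-212*(-1/101) + 390)*(-277/12) = (212/101 + 390)*(-277/12) = (39602/101)*(-277/12) = -5484877/606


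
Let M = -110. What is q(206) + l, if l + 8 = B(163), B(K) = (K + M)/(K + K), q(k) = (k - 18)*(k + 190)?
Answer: 24267493/326 ≈ 74440.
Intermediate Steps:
q(k) = (-18 + k)*(190 + k)
B(K) = (-110 + K)/(2*K) (B(K) = (K - 110)/(K + K) = (-110 + K)/((2*K)) = (-110 + K)*(1/(2*K)) = (-110 + K)/(2*K))
l = -2555/326 (l = -8 + (1/2)*(-110 + 163)/163 = -8 + (1/2)*(1/163)*53 = -8 + 53/326 = -2555/326 ≈ -7.8374)
q(206) + l = (-3420 + 206**2 + 172*206) - 2555/326 = (-3420 + 42436 + 35432) - 2555/326 = 74448 - 2555/326 = 24267493/326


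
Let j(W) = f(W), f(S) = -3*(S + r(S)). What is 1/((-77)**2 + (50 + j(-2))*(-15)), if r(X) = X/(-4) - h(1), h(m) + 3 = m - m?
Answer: 2/10493 ≈ 0.00019060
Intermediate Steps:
h(m) = -3 (h(m) = -3 + (m - m) = -3 + 0 = -3)
r(X) = 3 - X/4 (r(X) = X/(-4) - 1*(-3) = X*(-1/4) + 3 = -X/4 + 3 = 3 - X/4)
f(S) = -9 - 9*S/4 (f(S) = -3*(S + (3 - S/4)) = -3*(3 + 3*S/4) = -9 - 9*S/4)
j(W) = -9 - 9*W/4
1/((-77)**2 + (50 + j(-2))*(-15)) = 1/((-77)**2 + (50 + (-9 - 9/4*(-2)))*(-15)) = 1/(5929 + (50 + (-9 + 9/2))*(-15)) = 1/(5929 + (50 - 9/2)*(-15)) = 1/(5929 + (91/2)*(-15)) = 1/(5929 - 1365/2) = 1/(10493/2) = 2/10493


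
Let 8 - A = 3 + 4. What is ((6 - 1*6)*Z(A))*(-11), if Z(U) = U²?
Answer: 0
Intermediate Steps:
A = 1 (A = 8 - (3 + 4) = 8 - 1*7 = 8 - 7 = 1)
((6 - 1*6)*Z(A))*(-11) = ((6 - 1*6)*1²)*(-11) = ((6 - 6)*1)*(-11) = (0*1)*(-11) = 0*(-11) = 0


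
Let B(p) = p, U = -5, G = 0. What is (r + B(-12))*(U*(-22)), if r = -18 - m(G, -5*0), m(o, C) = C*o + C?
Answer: -3300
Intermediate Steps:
m(o, C) = C + C*o
r = -18 (r = -18 - (-5*0)*(1 + 0) = -18 - 0 = -18 - 1*0 = -18 + 0 = -18)
(r + B(-12))*(U*(-22)) = (-18 - 12)*(-5*(-22)) = -30*110 = -3300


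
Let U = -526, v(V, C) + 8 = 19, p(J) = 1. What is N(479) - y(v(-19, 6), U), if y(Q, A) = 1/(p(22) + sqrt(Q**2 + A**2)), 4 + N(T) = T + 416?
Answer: 246625237/276796 - sqrt(276797)/276796 ≈ 891.00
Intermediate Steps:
N(T) = 412 + T (N(T) = -4 + (T + 416) = -4 + (416 + T) = 412 + T)
v(V, C) = 11 (v(V, C) = -8 + 19 = 11)
y(Q, A) = 1/(1 + sqrt(A**2 + Q**2)) (y(Q, A) = 1/(1 + sqrt(Q**2 + A**2)) = 1/(1 + sqrt(A**2 + Q**2)))
N(479) - y(v(-19, 6), U) = (412 + 479) - 1/(1 + sqrt((-526)**2 + 11**2)) = 891 - 1/(1 + sqrt(276676 + 121)) = 891 - 1/(1 + sqrt(276797))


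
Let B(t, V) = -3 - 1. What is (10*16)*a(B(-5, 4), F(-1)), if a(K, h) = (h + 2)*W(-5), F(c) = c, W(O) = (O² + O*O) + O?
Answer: 7200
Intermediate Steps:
W(O) = O + 2*O² (W(O) = (O² + O²) + O = 2*O² + O = O + 2*O²)
B(t, V) = -4
a(K, h) = 90 + 45*h (a(K, h) = (h + 2)*(-5*(1 + 2*(-5))) = (2 + h)*(-5*(1 - 10)) = (2 + h)*(-5*(-9)) = (2 + h)*45 = 90 + 45*h)
(10*16)*a(B(-5, 4), F(-1)) = (10*16)*(90 + 45*(-1)) = 160*(90 - 45) = 160*45 = 7200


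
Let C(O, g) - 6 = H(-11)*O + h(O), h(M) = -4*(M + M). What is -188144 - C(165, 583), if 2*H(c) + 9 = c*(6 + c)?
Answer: -190625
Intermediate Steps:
h(M) = -8*M
H(c) = -9/2 + c*(6 + c)/2 (H(c) = -9/2 + (c*(6 + c))/2 = -9/2 + c*(6 + c)/2)
C(O, g) = 6 + 15*O (C(O, g) = 6 + ((-9/2 + (1/2)*(-11)**2 + 3*(-11))*O - 8*O) = 6 + ((-9/2 + (1/2)*121 - 33)*O - 8*O) = 6 + ((-9/2 + 121/2 - 33)*O - 8*O) = 6 + (23*O - 8*O) = 6 + 15*O)
-188144 - C(165, 583) = -188144 - (6 + 15*165) = -188144 - (6 + 2475) = -188144 - 1*2481 = -188144 - 2481 = -190625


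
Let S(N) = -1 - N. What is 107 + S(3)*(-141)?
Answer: 671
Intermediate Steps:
107 + S(3)*(-141) = 107 + (-1 - 1*3)*(-141) = 107 + (-1 - 3)*(-141) = 107 - 4*(-141) = 107 + 564 = 671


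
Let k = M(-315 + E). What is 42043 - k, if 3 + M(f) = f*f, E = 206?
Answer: 30165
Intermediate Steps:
M(f) = -3 + f² (M(f) = -3 + f*f = -3 + f²)
k = 11878 (k = -3 + (-315 + 206)² = -3 + (-109)² = -3 + 11881 = 11878)
42043 - k = 42043 - 1*11878 = 42043 - 11878 = 30165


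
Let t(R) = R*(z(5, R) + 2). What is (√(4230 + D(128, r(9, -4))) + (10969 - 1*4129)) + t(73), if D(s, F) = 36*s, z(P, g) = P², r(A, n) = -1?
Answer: 8811 + 3*√982 ≈ 8905.0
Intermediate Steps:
t(R) = 27*R (t(R) = R*(5² + 2) = R*(25 + 2) = R*27 = 27*R)
(√(4230 + D(128, r(9, -4))) + (10969 - 1*4129)) + t(73) = (√(4230 + 36*128) + (10969 - 1*4129)) + 27*73 = (√(4230 + 4608) + (10969 - 4129)) + 1971 = (√8838 + 6840) + 1971 = (3*√982 + 6840) + 1971 = (6840 + 3*√982) + 1971 = 8811 + 3*√982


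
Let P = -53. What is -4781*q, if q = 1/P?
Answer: 4781/53 ≈ 90.208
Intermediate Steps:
q = -1/53 (q = 1/(-53) = -1/53 ≈ -0.018868)
-4781*q = -4781*(-1/53) = 4781/53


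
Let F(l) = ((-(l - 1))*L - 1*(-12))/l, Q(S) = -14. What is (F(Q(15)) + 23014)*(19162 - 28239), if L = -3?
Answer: -2924872633/14 ≈ -2.0892e+8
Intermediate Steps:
F(l) = (9 + 3*l)/l (F(l) = (-(l - 1)*(-3) - 1*(-12))/l = (-(-1 + l)*(-3) + 12)/l = ((1 - l)*(-3) + 12)/l = ((-3 + 3*l) + 12)/l = (9 + 3*l)/l)
(F(Q(15)) + 23014)*(19162 - 28239) = ((3 + 9/(-14)) + 23014)*(19162 - 28239) = ((3 + 9*(-1/14)) + 23014)*(-9077) = ((3 - 9/14) + 23014)*(-9077) = (33/14 + 23014)*(-9077) = (322229/14)*(-9077) = -2924872633/14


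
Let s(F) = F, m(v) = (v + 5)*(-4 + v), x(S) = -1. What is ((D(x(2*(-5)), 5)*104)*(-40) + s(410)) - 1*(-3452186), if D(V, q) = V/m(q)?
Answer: 3453012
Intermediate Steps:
m(v) = (-4 + v)*(5 + v) (m(v) = (5 + v)*(-4 + v) = (-4 + v)*(5 + v))
D(V, q) = V/(-20 + q + q²)
((D(x(2*(-5)), 5)*104)*(-40) + s(410)) - 1*(-3452186) = ((-1/(-20 + 5 + 5²)*104)*(-40) + 410) - 1*(-3452186) = ((-1/(-20 + 5 + 25)*104)*(-40) + 410) + 3452186 = ((-1/10*104)*(-40) + 410) + 3452186 = ((-1*⅒*104)*(-40) + 410) + 3452186 = (-⅒*104*(-40) + 410) + 3452186 = (-52/5*(-40) + 410) + 3452186 = (416 + 410) + 3452186 = 826 + 3452186 = 3453012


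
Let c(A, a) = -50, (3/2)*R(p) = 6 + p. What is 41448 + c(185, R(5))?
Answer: 41398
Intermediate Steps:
R(p) = 4 + 2*p/3 (R(p) = 2*(6 + p)/3 = 4 + 2*p/3)
41448 + c(185, R(5)) = 41448 - 50 = 41398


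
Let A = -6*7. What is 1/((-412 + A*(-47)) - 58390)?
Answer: -1/56828 ≈ -1.7597e-5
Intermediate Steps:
A = -42
1/((-412 + A*(-47)) - 58390) = 1/((-412 - 42*(-47)) - 58390) = 1/((-412 + 1974) - 58390) = 1/(1562 - 58390) = 1/(-56828) = -1/56828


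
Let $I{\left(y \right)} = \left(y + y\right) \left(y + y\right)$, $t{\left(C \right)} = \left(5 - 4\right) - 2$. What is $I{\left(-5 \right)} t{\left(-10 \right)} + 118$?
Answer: $18$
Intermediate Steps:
$t{\left(C \right)} = -1$ ($t{\left(C \right)} = 1 - 2 = -1$)
$I{\left(y \right)} = 4 y^{2}$ ($I{\left(y \right)} = 2 y 2 y = 4 y^{2}$)
$I{\left(-5 \right)} t{\left(-10 \right)} + 118 = 4 \left(-5\right)^{2} \left(-1\right) + 118 = 4 \cdot 25 \left(-1\right) + 118 = 100 \left(-1\right) + 118 = -100 + 118 = 18$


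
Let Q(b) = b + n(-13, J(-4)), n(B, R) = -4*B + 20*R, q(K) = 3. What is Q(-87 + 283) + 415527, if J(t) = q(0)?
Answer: 415835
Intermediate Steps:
J(t) = 3
Q(b) = 112 + b (Q(b) = b + (-4*(-13) + 20*3) = b + (52 + 60) = b + 112 = 112 + b)
Q(-87 + 283) + 415527 = (112 + (-87 + 283)) + 415527 = (112 + 196) + 415527 = 308 + 415527 = 415835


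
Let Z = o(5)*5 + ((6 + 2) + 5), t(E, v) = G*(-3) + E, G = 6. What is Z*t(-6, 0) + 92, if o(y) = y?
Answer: -820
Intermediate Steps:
t(E, v) = -18 + E (t(E, v) = 6*(-3) + E = -18 + E)
Z = 38 (Z = 5*5 + ((6 + 2) + 5) = 25 + (8 + 5) = 25 + 13 = 38)
Z*t(-6, 0) + 92 = 38*(-18 - 6) + 92 = 38*(-24) + 92 = -912 + 92 = -820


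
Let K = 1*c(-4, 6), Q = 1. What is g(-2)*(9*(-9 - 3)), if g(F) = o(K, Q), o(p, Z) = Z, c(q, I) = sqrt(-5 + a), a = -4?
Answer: -108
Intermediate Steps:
c(q, I) = 3*I (c(q, I) = sqrt(-5 - 4) = sqrt(-9) = 3*I)
K = 3*I (K = 1*(3*I) = 3*I ≈ 3.0*I)
g(F) = 1
g(-2)*(9*(-9 - 3)) = 1*(9*(-9 - 3)) = 1*(9*(-12)) = 1*(-108) = -108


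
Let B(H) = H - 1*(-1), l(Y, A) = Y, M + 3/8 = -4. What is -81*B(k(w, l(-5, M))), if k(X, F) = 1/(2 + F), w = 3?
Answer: -54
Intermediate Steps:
M = -35/8 (M = -3/8 - 4 = -35/8 ≈ -4.3750)
B(H) = 1 + H (B(H) = H + 1 = 1 + H)
-81*B(k(w, l(-5, M))) = -81*(1 + 1/(2 - 5)) = -81*(1 + 1/(-3)) = -81*(1 - 1/3) = -81*2/3 = -54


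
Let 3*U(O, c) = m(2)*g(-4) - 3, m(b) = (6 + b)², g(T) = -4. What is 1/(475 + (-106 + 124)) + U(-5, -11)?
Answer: -127684/1479 ≈ -86.331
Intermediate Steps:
U(O, c) = -259/3 (U(O, c) = ((6 + 2)²*(-4) - 3)/3 = (8²*(-4) - 3)/3 = (64*(-4) - 3)/3 = (-256 - 3)/3 = (⅓)*(-259) = -259/3)
1/(475 + (-106 + 124)) + U(-5, -11) = 1/(475 + (-106 + 124)) - 259/3 = 1/(475 + 18) - 259/3 = 1/493 - 259/3 = -127684/1479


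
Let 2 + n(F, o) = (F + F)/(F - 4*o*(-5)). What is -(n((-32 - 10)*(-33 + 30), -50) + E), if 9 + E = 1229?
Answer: -532140/437 ≈ -1217.7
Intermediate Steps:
E = 1220 (E = -9 + 1229 = 1220)
n(F, o) = -2 + 2*F/(F + 20*o) (n(F, o) = -2 + (F + F)/(F - 4*o*(-5)) = -2 + (2*F)/(F + 20*o) = -2 + 2*F/(F + 20*o))
-(n((-32 - 10)*(-33 + 30), -50) + E) = -(-40*(-50)/((-32 - 10)*(-33 + 30) + 20*(-50)) + 1220) = -(-40*(-50)/(-42*(-3) - 1000) + 1220) = -(-40*(-50)/(126 - 1000) + 1220) = -(-40*(-50)/(-874) + 1220) = -(-40*(-50)*(-1/874) + 1220) = -(-1000/437 + 1220) = -1*532140/437 = -532140/437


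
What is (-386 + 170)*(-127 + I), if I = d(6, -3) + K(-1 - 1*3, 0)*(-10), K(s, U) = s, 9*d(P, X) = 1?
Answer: 18768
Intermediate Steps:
d(P, X) = ⅑ (d(P, X) = (⅑)*1 = ⅑)
I = 361/9 (I = ⅑ + (-1 - 1*3)*(-10) = ⅑ + (-1 - 3)*(-10) = ⅑ - 4*(-10) = ⅑ + 40 = 361/9 ≈ 40.111)
(-386 + 170)*(-127 + I) = (-386 + 170)*(-127 + 361/9) = -216*(-782/9) = 18768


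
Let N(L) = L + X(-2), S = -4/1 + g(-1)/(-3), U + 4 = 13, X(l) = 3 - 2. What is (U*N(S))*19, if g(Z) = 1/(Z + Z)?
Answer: -969/2 ≈ -484.50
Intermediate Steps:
g(Z) = 1/(2*Z)
X(l) = 1
U = 9 (U = -4 + 13 = 9)
S = -23/6 (S = -4/1 + ((1/2)/(-1))/(-3) = -4*1 + ((1/2)*(-1))*(-1/3) = -4 - 1/2*(-1/3) = -4 + 1/6 = -23/6 ≈ -3.8333)
N(L) = 1 + L (N(L) = L + 1 = 1 + L)
(U*N(S))*19 = (9*(1 - 23/6))*19 = (9*(-17/6))*19 = -51/2*19 = -969/2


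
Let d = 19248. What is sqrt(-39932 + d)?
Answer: 2*I*sqrt(5171) ≈ 143.82*I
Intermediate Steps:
sqrt(-39932 + d) = sqrt(-39932 + 19248) = sqrt(-20684) = 2*I*sqrt(5171)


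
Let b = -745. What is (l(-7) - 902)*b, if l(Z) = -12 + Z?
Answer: 686145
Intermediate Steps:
(l(-7) - 902)*b = ((-12 - 7) - 902)*(-745) = (-19 - 902)*(-745) = -921*(-745) = 686145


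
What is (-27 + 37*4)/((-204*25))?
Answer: -121/5100 ≈ -0.023725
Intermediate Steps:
(-27 + 37*4)/((-204*25)) = (-27 + 148)/(-5100) = 121*(-1/5100) = -121/5100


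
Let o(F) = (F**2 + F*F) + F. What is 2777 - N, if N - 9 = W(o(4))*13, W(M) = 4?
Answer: 2716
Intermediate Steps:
o(F) = F + 2*F**2 (o(F) = (F**2 + F**2) + F = 2*F**2 + F = F + 2*F**2)
N = 61 (N = 9 + 4*13 = 9 + 52 = 61)
2777 - N = 2777 - 1*61 = 2777 - 61 = 2716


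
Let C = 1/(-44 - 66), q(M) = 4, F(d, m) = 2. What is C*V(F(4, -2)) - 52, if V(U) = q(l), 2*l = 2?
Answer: -2862/55 ≈ -52.036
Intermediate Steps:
l = 1 (l = (½)*2 = 1)
V(U) = 4
C = -1/110 (C = 1/(-110) = -1/110 ≈ -0.0090909)
C*V(F(4, -2)) - 52 = -1/110*4 - 52 = -2/55 - 52 = -2862/55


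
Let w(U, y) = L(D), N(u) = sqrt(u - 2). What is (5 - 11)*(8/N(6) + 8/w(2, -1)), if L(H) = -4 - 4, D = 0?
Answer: -18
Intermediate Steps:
N(u) = sqrt(-2 + u)
L(H) = -8
w(U, y) = -8
(5 - 11)*(8/N(6) + 8/w(2, -1)) = (5 - 11)*(8/(sqrt(-2 + 6)) + 8/(-8)) = -6*(8/(sqrt(4)) + 8*(-1/8)) = -6*(8/2 - 1) = -6*(8*(1/2) - 1) = -6*(4 - 1) = -6*3 = -18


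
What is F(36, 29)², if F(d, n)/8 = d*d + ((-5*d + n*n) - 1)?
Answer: 244859904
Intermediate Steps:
F(d, n) = -8 - 40*d + 8*d² + 8*n² (F(d, n) = 8*(d*d + ((-5*d + n*n) - 1)) = 8*(d² + ((-5*d + n²) - 1)) = 8*(d² + ((n² - 5*d) - 1)) = 8*(d² + (-1 + n² - 5*d)) = 8*(-1 + d² + n² - 5*d) = -8 - 40*d + 8*d² + 8*n²)
F(36, 29)² = (-8 - 40*36 + 8*36² + 8*29²)² = (-8 - 1440 + 8*1296 + 8*841)² = (-8 - 1440 + 10368 + 6728)² = 15648² = 244859904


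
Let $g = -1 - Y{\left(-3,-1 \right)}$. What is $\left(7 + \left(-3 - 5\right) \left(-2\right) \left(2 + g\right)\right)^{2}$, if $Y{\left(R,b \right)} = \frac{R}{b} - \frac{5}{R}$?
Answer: $\frac{24025}{9} \approx 2669.4$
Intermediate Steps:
$Y{\left(R,b \right)} = - \frac{5}{R} + \frac{R}{b}$
$g = - \frac{17}{3}$ ($g = -1 - \left(- \frac{5}{-3} - \frac{3}{-1}\right) = -1 - \left(\left(-5\right) \left(- \frac{1}{3}\right) - -3\right) = -1 - \left(\frac{5}{3} + 3\right) = -1 - \frac{14}{3} = - \frac{17}{3} \approx -5.6667$)
$\left(7 + \left(-3 - 5\right) \left(-2\right) \left(2 + g\right)\right)^{2} = \left(7 + \left(-3 - 5\right) \left(-2\right) \left(2 - \frac{17}{3}\right)\right)^{2} = \left(7 + \left(-8\right) \left(-2\right) \left(- \frac{11}{3}\right)\right)^{2} = \left(7 + 16 \left(- \frac{11}{3}\right)\right)^{2} = \left(7 - \frac{176}{3}\right)^{2} = \left(- \frac{155}{3}\right)^{2} = \frac{24025}{9}$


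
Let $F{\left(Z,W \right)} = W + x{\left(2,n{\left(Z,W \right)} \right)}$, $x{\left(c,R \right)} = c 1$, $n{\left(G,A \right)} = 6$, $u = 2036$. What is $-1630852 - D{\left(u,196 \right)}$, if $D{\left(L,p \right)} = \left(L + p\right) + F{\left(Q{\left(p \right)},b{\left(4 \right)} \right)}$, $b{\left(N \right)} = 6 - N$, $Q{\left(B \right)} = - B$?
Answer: $-1633088$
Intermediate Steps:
$x{\left(c,R \right)} = c$
$F{\left(Z,W \right)} = 2 + W$ ($F{\left(Z,W \right)} = W + 2 = 2 + W$)
$D{\left(L,p \right)} = 4 + L + p$ ($D{\left(L,p \right)} = \left(L + p\right) + \left(2 + \left(6 - 4\right)\right) = \left(L + p\right) + \left(2 + 2\right) = \left(L + p\right) + 4 = 4 + L + p$)
$-1630852 - D{\left(u,196 \right)} = -1630852 - \left(4 + 2036 + 196\right) = -1630852 - 2236 = -1633088$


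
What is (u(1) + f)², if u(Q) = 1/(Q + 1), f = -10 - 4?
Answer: 729/4 ≈ 182.25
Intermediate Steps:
f = -14
u(Q) = 1/(1 + Q)
(u(1) + f)² = (1/(1 + 1) - 14)² = (1/2 - 14)² = (½ - 14)² = (-27/2)² = 729/4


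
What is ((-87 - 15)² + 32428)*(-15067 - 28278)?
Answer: -1856553040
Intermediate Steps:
((-87 - 15)² + 32428)*(-15067 - 28278) = ((-102)² + 32428)*(-43345) = (10404 + 32428)*(-43345) = 42832*(-43345) = -1856553040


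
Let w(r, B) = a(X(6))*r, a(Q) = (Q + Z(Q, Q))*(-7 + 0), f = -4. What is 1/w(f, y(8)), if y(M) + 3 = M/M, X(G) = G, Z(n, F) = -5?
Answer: 1/28 ≈ 0.035714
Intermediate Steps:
a(Q) = 35 - 7*Q (a(Q) = (Q - 5)*(-7 + 0) = (-5 + Q)*(-7) = 35 - 7*Q)
y(M) = -2 (y(M) = -3 + M/M = -3 + 1 = -2)
w(r, B) = -7*r (w(r, B) = (35 - 7*6)*r = (35 - 42)*r = -7*r)
1/w(f, y(8)) = 1/(-7*(-4)) = 1/28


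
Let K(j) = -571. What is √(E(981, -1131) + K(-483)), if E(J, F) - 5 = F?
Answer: I*√1697 ≈ 41.195*I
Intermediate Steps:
E(J, F) = 5 + F
√(E(981, -1131) + K(-483)) = √((5 - 1131) - 571) = √(-1126 - 571) = √(-1697) = I*√1697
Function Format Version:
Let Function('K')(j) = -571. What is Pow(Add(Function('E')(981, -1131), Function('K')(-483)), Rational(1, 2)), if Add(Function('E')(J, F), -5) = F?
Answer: Mul(I, Pow(1697, Rational(1, 2))) ≈ Mul(41.195, I)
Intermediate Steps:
Function('E')(J, F) = Add(5, F)
Pow(Add(Function('E')(981, -1131), Function('K')(-483)), Rational(1, 2)) = Pow(Add(Add(5, -1131), -571), Rational(1, 2)) = Pow(Add(-1126, -571), Rational(1, 2)) = Pow(-1697, Rational(1, 2)) = Mul(I, Pow(1697, Rational(1, 2)))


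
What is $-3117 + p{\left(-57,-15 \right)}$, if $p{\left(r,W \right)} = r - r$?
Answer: $-3117$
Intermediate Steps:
$p{\left(r,W \right)} = 0$
$-3117 + p{\left(-57,-15 \right)} = -3117 + 0 = -3117$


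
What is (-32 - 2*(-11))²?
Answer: 100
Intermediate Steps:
(-32 - 2*(-11))² = (-32 + 22)² = (-10)² = 100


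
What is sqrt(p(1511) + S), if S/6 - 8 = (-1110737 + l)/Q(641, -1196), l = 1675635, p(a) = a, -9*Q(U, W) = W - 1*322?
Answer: sqrt(1386062777)/253 ≈ 147.15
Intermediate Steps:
Q(U, W) = 322/9 - W/9 (Q(U, W) = -(W - 1*322)/9 = -(W - 322)/9 = -(-322 + W)/9 = 322/9 - W/9)
S = 5096226/253 (S = 48 + 6*((-1110737 + 1675635)/(322/9 - 1/9*(-1196))) = 48 + 6*(564898/(322/9 + 1196/9)) = 48 + 6*(564898/(506/3)) = 48 + 6*(564898*(3/506)) = 48 + 6*(847347/253) = 48 + 5084082/253 = 5096226/253 ≈ 20143.)
sqrt(p(1511) + S) = sqrt(1511 + 5096226/253) = sqrt(5478509/253) = sqrt(1386062777)/253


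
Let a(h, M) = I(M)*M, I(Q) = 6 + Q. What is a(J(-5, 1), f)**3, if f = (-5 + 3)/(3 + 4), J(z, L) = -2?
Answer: -512000/117649 ≈ -4.3519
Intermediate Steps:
f = -2/7 ≈ -0.28571
a(h, M) = M*(6 + M) (a(h, M) = (6 + M)*M = M*(6 + M))
a(J(-5, 1), f)**3 = (-2*(6 - 2/7)/7)**3 = (-2/7*40/7)**3 = (-80/49)**3 = -512000/117649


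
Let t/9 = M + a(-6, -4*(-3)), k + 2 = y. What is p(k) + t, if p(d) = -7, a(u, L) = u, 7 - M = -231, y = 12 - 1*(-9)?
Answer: 2081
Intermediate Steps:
y = 21 (y = 12 + 9 = 21)
M = 238 (M = 7 - 1*(-231) = 7 + 231 = 238)
k = 19 (k = -2 + 21 = 19)
t = 2088 (t = 9*(238 - 6) = 9*232 = 2088)
p(k) + t = -7 + 2088 = 2081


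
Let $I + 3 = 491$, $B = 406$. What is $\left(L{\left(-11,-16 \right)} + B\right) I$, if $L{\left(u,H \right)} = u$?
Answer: $192760$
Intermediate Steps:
$I = 488$ ($I = -3 + 491 = 488$)
$\left(L{\left(-11,-16 \right)} + B\right) I = \left(-11 + 406\right) 488 = 395 \cdot 488 = 192760$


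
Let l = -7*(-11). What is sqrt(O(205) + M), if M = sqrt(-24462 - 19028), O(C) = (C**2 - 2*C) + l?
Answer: sqrt(41692 + I*sqrt(43490)) ≈ 204.19 + 0.5107*I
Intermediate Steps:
l = 77
O(C) = 77 + C**2 - 2*C (O(C) = (C**2 - 2*C) + 77 = 77 + C**2 - 2*C)
M = I*sqrt(43490) (M = sqrt(-43490) = I*sqrt(43490) ≈ 208.54*I)
sqrt(O(205) + M) = sqrt((77 + 205**2 - 2*205) + I*sqrt(43490)) = sqrt((77 + 42025 - 410) + I*sqrt(43490)) = sqrt(41692 + I*sqrt(43490))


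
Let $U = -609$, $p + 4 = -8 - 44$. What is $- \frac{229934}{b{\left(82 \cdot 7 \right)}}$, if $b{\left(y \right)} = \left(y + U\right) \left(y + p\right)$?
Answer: $\frac{114967}{9065} \approx 12.683$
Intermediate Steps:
$p = -56$ ($p = -4 - 52 = -56$)
$b{\left(y \right)} = \left(-609 + y\right) \left(-56 + y\right)$ ($b{\left(y \right)} = \left(y - 609\right) \left(y - 56\right) = \left(-609 + y\right) \left(-56 + y\right)$)
$- \frac{229934}{b{\left(82 \cdot 7 \right)}} = - \frac{229934}{34104 + \left(82 \cdot 7\right)^{2} - 665 \cdot 82 \cdot 7} = - \frac{229934}{34104 + 574^{2} - 381710} = - \frac{229934}{34104 + 329476 - 381710} = - \frac{229934}{-18130} = \left(-229934\right) \left(- \frac{1}{18130}\right) = \frac{114967}{9065}$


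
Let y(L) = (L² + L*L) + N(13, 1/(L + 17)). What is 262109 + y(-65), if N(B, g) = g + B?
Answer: 12987455/48 ≈ 2.7057e+5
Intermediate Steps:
N(B, g) = B + g
y(L) = 13 + 1/(17 + L) + 2*L² (y(L) = (L² + L*L) + (13 + 1/(L + 17)) = (L² + L²) + (13 + 1/(17 + L)) = 2*L² + (13 + 1/(17 + L)) = 13 + 1/(17 + L) + 2*L²)
262109 + y(-65) = 262109 + (1 + (13 + 2*(-65)²)*(17 - 65))/(17 - 65) = 262109 + (1 + (13 + 2*4225)*(-48))/(-48) = 262109 - (1 + (13 + 8450)*(-48))/48 = 262109 - (1 + 8463*(-48))/48 = 262109 - (1 - 406224)/48 = 262109 - 1/48*(-406223) = 262109 + 406223/48 = 12987455/48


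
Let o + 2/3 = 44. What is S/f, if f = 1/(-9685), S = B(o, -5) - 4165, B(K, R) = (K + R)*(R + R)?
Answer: 132151825/3 ≈ 4.4051e+7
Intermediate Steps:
o = 130/3 (o = -⅔ + 44 = 130/3 ≈ 43.333)
B(K, R) = 2*R*(K + R) (B(K, R) = (K + R)*(2*R) = 2*R*(K + R))
S = -13645/3 (S = 2*(-5)*(130/3 - 5) - 4165 = 2*(-5)*(115/3) - 4165 = -1150/3 - 4165 = -13645/3 ≈ -4548.3)
f = -1/9685 ≈ -0.00010325
S/f = -13645/(3*(-1/9685)) = -13645/3*(-9685) = 132151825/3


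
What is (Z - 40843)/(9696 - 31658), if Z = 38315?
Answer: 16/139 ≈ 0.11511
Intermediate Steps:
(Z - 40843)/(9696 - 31658) = (38315 - 40843)/(9696 - 31658) = -2528/(-21962) = -2528*(-1/21962) = 16/139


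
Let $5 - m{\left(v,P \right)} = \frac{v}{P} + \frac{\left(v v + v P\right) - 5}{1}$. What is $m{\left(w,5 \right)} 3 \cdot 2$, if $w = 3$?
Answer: $- \frac{438}{5} \approx -87.6$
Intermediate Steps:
$m{\left(v,P \right)} = 10 - v^{2} - P v - \frac{v}{P}$ ($m{\left(v,P \right)} = 5 - \left(\frac{v}{P} + \frac{\left(v v + v P\right) - 5}{1}\right) = 5 - \left(\frac{v}{P} + \left(\left(v^{2} + P v\right) - 5\right) 1\right) = 5 - \left(\frac{v}{P} + \left(-5 + v^{2} + P v\right) 1\right) = 5 - \left(\frac{v}{P} + \left(-5 + v^{2} + P v\right)\right) = 5 - \left(-5 + v^{2} + P v + \frac{v}{P}\right) = 10 - v^{2} - P v - \frac{v}{P}$)
$m{\left(w,5 \right)} 3 \cdot 2 = \left(10 - 3^{2} - 5 \cdot 3 - \frac{3}{5}\right) 3 \cdot 2 = \left(10 - 9 - 15 - 3 \cdot \frac{1}{5}\right) 3 \cdot 2 = \left(10 - 9 - 15 - \frac{3}{5}\right) 3 \cdot 2 = \left(- \frac{73}{5}\right) 3 \cdot 2 = \left(- \frac{219}{5}\right) 2 = - \frac{438}{5}$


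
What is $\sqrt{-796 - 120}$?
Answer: $2 i \sqrt{229} \approx 30.266 i$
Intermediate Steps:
$\sqrt{-796 - 120} = \sqrt{-916} = 2 i \sqrt{229}$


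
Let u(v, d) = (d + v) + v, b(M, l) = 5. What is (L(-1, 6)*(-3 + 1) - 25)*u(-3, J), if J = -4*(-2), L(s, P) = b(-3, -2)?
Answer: -70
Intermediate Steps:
L(s, P) = 5
J = 8
u(v, d) = d + 2*v
(L(-1, 6)*(-3 + 1) - 25)*u(-3, J) = (5*(-3 + 1) - 25)*(8 + 2*(-3)) = (5*(-2) - 25)*(8 - 6) = (-10 - 25)*2 = -35*2 = -70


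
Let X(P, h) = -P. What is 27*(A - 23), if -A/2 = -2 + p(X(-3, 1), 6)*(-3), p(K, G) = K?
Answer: -27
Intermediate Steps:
A = 22 (A = -2*(-2 - 1*(-3)*(-3)) = -2*(-2 + 3*(-3)) = -2*(-2 - 9) = -2*(-11) = 22)
27*(A - 23) = 27*(22 - 23) = 27*(-1) = -27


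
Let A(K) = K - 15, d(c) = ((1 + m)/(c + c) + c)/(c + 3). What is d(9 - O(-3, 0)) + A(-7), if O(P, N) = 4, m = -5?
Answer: -857/40 ≈ -21.425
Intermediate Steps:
d(c) = (c - 2/c)/(3 + c) (d(c) = ((1 - 5)/(c + c) + c)/(c + 3) = (-4*1/(2*c) + c)/(3 + c) = (-2/c + c)/(3 + c) = (c - 2/c)/(3 + c))
A(K) = -15 + K
d(9 - O(-3, 0)) + A(-7) = (-2 + (9 - 1*4)**2)/((9 - 1*4)*(3 + (9 - 1*4))) + (-15 - 7) = (-2 + (9 - 4)**2)/((9 - 4)*(3 + (9 - 4))) - 22 = (-2 + 5**2)/(5*(3 + 5)) - 22 = (1/5)*(-2 + 25)/8 - 22 = (1/5)*(1/8)*23 - 22 = 23/40 - 22 = -857/40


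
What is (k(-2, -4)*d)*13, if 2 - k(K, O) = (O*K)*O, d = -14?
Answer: -6188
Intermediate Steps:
k(K, O) = 2 - K*O**2 (k(K, O) = 2 - O*K*O = 2 - K*O*O = 2 - K*O**2)
(k(-2, -4)*d)*13 = ((2 - 1*(-2)*(-4)**2)*(-14))*13 = ((2 - 1*(-2)*16)*(-14))*13 = ((2 + 32)*(-14))*13 = (34*(-14))*13 = -476*13 = -6188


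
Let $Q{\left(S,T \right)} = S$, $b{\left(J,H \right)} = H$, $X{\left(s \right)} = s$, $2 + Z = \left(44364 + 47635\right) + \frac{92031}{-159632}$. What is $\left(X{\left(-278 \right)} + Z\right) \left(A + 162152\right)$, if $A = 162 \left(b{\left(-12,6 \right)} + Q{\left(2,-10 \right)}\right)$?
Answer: $\frac{299134262747487}{19954} \approx 1.4991 \cdot 10^{10}$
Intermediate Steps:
$Z = \frac{14685573073}{159632}$ ($Z = -2 + \left(\left(44364 + 47635\right) + \frac{92031}{-159632}\right) = -2 + \left(91999 + 92031 \left(- \frac{1}{159632}\right)\right) = -2 + \left(91999 - \frac{92031}{159632}\right) = -2 + \frac{14685892337}{159632} = \frac{14685573073}{159632} \approx 91996.0$)
$A = 1296$ ($A = 162 \left(6 + 2\right) = 162 \cdot 8 = 1296$)
$\left(X{\left(-278 \right)} + Z\right) \left(A + 162152\right) = \left(-278 + \frac{14685573073}{159632}\right) \left(1296 + 162152\right) = \frac{14641195377}{159632} \cdot 163448 = \frac{299134262747487}{19954}$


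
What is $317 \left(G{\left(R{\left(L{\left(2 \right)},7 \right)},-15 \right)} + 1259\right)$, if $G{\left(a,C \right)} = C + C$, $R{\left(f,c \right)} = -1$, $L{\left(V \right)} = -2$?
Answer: $389593$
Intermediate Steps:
$G{\left(a,C \right)} = 2 C$
$317 \left(G{\left(R{\left(L{\left(2 \right)},7 \right)},-15 \right)} + 1259\right) = 317 \left(2 \left(-15\right) + 1259\right) = 317 \left(-30 + 1259\right) = 317 \cdot 1229 = 389593$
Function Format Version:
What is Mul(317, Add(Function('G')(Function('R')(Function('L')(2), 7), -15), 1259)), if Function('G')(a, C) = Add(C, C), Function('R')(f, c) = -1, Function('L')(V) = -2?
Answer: 389593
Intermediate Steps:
Function('G')(a, C) = Mul(2, C)
Mul(317, Add(Function('G')(Function('R')(Function('L')(2), 7), -15), 1259)) = Mul(317, Add(Mul(2, -15), 1259)) = Mul(317, Add(-30, 1259)) = Mul(317, 1229) = 389593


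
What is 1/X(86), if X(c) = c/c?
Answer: 1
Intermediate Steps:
X(c) = 1
1/X(86) = 1/1 = 1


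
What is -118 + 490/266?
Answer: -2207/19 ≈ -116.16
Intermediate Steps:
-118 + 490/266 = -118 + 490*(1/266) = -118 + 35/19 = -2207/19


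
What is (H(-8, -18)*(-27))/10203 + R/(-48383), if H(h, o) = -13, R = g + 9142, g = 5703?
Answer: -44827034/164550583 ≈ -0.27242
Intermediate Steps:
R = 14845 (R = 5703 + 9142 = 14845)
(H(-8, -18)*(-27))/10203 + R/(-48383) = -13*(-27)/10203 + 14845/(-48383) = 351*(1/10203) + 14845*(-1/48383) = 117/3401 - 14845/48383 = -44827034/164550583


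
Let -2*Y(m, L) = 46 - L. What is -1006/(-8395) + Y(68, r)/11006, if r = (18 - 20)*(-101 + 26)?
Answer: 5754288/46197685 ≈ 0.12456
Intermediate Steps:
r = 150 (r = -2*(-75) = 150)
Y(m, L) = -23 + L/2 (Y(m, L) = -(46 - L)/2 = -23 + L/2)
-1006/(-8395) + Y(68, r)/11006 = -1006/(-8395) + (-23 + (1/2)*150)/11006 = -1006*(-1/8395) + (-23 + 75)*(1/11006) = 1006/8395 + 52*(1/11006) = 1006/8395 + 26/5503 = 5754288/46197685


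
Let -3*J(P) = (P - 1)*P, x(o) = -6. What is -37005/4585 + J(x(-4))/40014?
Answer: -148078226/18346419 ≈ -8.0712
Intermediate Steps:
J(P) = -P*(-1 + P)/3 (J(P) = -(P - 1)*P/3 = -(-1 + P)*P/3 = -P*(-1 + P)/3)
-37005/4585 + J(x(-4))/40014 = -37005/4585 + ((⅓)*(-6)*(1 - 1*(-6)))/40014 = -37005*1/4585 + ((⅓)*(-6)*(1 + 6))*(1/40014) = -7401/917 + ((⅓)*(-6)*7)*(1/40014) = -7401/917 - 14*1/40014 = -7401/917 - 7/20007 = -148078226/18346419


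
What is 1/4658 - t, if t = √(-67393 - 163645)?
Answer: 1/4658 - I*√231038 ≈ 0.00021468 - 480.66*I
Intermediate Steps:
t = I*√231038 (t = √(-231038) = I*√231038 ≈ 480.66*I)
1/4658 - t = 1/4658 - I*√231038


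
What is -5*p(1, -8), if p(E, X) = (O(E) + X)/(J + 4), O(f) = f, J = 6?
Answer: 7/2 ≈ 3.5000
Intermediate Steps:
p(E, X) = E/10 + X/10 (p(E, X) = (E + X)/(6 + 4) = (E + X)/10 = (E + X)*(⅒) = E/10 + X/10)
-5*p(1, -8) = -5*((⅒)*1 + (⅒)*(-8)) = -5*(⅒ - ⅘) = -5*(-7/10) = 7/2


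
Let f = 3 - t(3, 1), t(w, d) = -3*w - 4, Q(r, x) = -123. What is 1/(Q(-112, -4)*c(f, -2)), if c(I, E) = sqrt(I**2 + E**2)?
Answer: -sqrt(65)/15990 ≈ -0.00050421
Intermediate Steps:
t(w, d) = -4 - 3*w
f = 16 (f = 3 - (-4 - 3*3) = 3 - (-4 - 9) = 3 - 1*(-13) = 3 + 13 = 16)
c(I, E) = sqrt(E**2 + I**2)
1/(Q(-112, -4)*c(f, -2)) = 1/(-123*sqrt((-2)**2 + 16**2)) = 1/(-123*sqrt(4 + 256)) = 1/(-246*sqrt(65)) = -sqrt(65)/15990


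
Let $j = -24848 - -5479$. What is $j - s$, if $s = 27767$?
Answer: $-47136$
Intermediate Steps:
$j = -19369$ ($j = -24848 + 5479 = -19369$)
$j - s = -19369 - 27767 = -47136$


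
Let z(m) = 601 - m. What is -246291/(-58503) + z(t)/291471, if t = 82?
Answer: 7979671902/1894658657 ≈ 4.2117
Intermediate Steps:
-246291/(-58503) + z(t)/291471 = -246291/(-58503) + (601 - 1*82)/291471 = -246291*(-1/58503) + (601 - 82)*(1/291471) = 82097/19501 + 519*(1/291471) = 82097/19501 + 173/97157 = 7979671902/1894658657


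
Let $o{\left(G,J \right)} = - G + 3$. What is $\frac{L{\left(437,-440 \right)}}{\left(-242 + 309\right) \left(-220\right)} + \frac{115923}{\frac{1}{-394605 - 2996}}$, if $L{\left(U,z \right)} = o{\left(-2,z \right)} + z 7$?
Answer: $- \frac{135876564930789}{2948} \approx -4.6091 \cdot 10^{10}$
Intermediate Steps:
$o{\left(G,J \right)} = 3 - G$
$L{\left(U,z \right)} = 5 + 7 z$ ($L{\left(U,z \right)} = \left(3 - -2\right) + z 7 = \left(3 + 2\right) + 7 z = 5 + 7 z$)
$\frac{L{\left(437,-440 \right)}}{\left(-242 + 309\right) \left(-220\right)} + \frac{115923}{\frac{1}{-394605 - 2996}} = \frac{5 + 7 \left(-440\right)}{\left(-242 + 309\right) \left(-220\right)} + \frac{115923}{\frac{1}{-394605 - 2996}} = \frac{5 - 3080}{67 \left(-220\right)} + \frac{115923}{\frac{1}{-397601}} = - \frac{3075}{-14740} + \frac{115923}{- \frac{1}{397601}} = \left(-3075\right) \left(- \frac{1}{14740}\right) + 115923 \left(-397601\right) = \frac{615}{2948} - 46091100723 = - \frac{135876564930789}{2948}$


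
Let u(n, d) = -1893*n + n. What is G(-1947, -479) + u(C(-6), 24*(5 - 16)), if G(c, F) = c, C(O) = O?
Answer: 9405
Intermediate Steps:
u(n, d) = -1892*n
G(-1947, -479) + u(C(-6), 24*(5 - 16)) = -1947 - 1892*(-6) = -1947 + 11352 = 9405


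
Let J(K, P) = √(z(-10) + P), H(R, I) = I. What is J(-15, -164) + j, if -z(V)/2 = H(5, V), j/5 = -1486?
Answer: -7430 + 12*I ≈ -7430.0 + 12.0*I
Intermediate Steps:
j = -7430 (j = 5*(-1486) = -7430)
z(V) = -2*V
J(K, P) = √(20 + P) (J(K, P) = √(-2*(-10) + P) = √(20 + P))
J(-15, -164) + j = √(20 - 164) - 7430 = √(-144) - 7430 = 12*I - 7430 = -7430 + 12*I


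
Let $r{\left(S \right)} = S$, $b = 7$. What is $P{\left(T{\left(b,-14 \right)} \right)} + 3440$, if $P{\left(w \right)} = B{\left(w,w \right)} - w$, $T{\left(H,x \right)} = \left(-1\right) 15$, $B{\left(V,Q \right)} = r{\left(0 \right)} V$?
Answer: $3455$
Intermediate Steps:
$B{\left(V,Q \right)} = 0$ ($B{\left(V,Q \right)} = 0 V = 0$)
$T{\left(H,x \right)} = -15$
$P{\left(w \right)} = - w$ ($P{\left(w \right)} = 0 - w = - w$)
$P{\left(T{\left(b,-14 \right)} \right)} + 3440 = \left(-1\right) \left(-15\right) + 3440 = 15 + 3440 = 3455$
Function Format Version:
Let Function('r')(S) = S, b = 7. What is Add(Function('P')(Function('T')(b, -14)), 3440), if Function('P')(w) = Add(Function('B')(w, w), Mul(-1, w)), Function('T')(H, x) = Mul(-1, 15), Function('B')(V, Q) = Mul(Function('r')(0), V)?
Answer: 3455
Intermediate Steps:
Function('B')(V, Q) = 0 (Function('B')(V, Q) = Mul(0, V) = 0)
Function('T')(H, x) = -15
Function('P')(w) = Mul(-1, w) (Function('P')(w) = Add(0, Mul(-1, w)) = Mul(-1, w))
Add(Function('P')(Function('T')(b, -14)), 3440) = Add(Mul(-1, -15), 3440) = Add(15, 3440) = 3455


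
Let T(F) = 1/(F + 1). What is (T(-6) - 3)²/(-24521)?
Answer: -256/613025 ≈ -0.00041760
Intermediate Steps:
T(F) = 1/(1 + F)
(T(-6) - 3)²/(-24521) = (1/(1 - 6) - 3)²/(-24521) = (1/(-5) - 3)²*(-1/24521) = (-⅕ - 3)²*(-1/24521) = (-16/5)²*(-1/24521) = (256/25)*(-1/24521) = -256/613025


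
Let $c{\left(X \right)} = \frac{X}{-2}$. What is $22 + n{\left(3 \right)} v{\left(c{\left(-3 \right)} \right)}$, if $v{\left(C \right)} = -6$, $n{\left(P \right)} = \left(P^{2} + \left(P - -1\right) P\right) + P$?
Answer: $-122$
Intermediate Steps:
$n{\left(P \right)} = P + P^{2} + P \left(1 + P\right)$ ($n{\left(P \right)} = \left(P^{2} + \left(P + 1\right) P\right) + P = \left(P^{2} + \left(1 + P\right) P\right) + P = \left(P^{2} + P \left(1 + P\right)\right) + P = P + P^{2} + P \left(1 + P\right)$)
$c{\left(X \right)} = - \frac{X}{2}$ ($c{\left(X \right)} = X \left(- \frac{1}{2}\right) = - \frac{X}{2}$)
$22 + n{\left(3 \right)} v{\left(c{\left(-3 \right)} \right)} = 22 + 2 \cdot 3 \left(1 + 3\right) \left(-6\right) = 22 + 2 \cdot 3 \cdot 4 \left(-6\right) = 22 + 24 \left(-6\right) = 22 - 144 = -122$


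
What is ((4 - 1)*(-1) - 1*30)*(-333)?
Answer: 10989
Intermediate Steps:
((4 - 1)*(-1) - 1*30)*(-333) = (3*(-1) - 30)*(-333) = (-3 - 30)*(-333) = -33*(-333) = 10989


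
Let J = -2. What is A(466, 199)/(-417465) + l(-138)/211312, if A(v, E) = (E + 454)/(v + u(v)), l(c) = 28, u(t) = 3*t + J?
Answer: 2703371063/20532125989620 ≈ 0.00013167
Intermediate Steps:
u(t) = -2 + 3*t (u(t) = 3*t - 2 = -2 + 3*t)
A(v, E) = (454 + E)/(-2 + 4*v) (A(v, E) = (E + 454)/(v + (-2 + 3*v)) = (454 + E)/(-2 + 4*v))
A(466, 199)/(-417465) + l(-138)/211312 = ((454 + 199)/(2*(-1 + 2*466)))/(-417465) + 28/211312 = ((1/2)*653/(-1 + 932))*(-1/417465) + 28*(1/211312) = ((1/2)*653/931)*(-1/417465) + 7/52828 = ((1/2)*(1/931)*653)*(-1/417465) + 7/52828 = (653/1862)*(-1/417465) + 7/52828 = -653/777319830 + 7/52828 = 2703371063/20532125989620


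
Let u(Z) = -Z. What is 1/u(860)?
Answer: -1/860 ≈ -0.0011628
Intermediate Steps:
1/u(860) = 1/(-1*860) = 1/(-860) = -1/860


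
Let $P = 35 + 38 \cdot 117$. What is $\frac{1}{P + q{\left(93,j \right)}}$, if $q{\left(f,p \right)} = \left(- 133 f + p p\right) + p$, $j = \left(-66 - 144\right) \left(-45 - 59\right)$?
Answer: $\frac{1}{476999552} \approx 2.0964 \cdot 10^{-9}$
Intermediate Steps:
$j = 21840$ ($j = \left(-210\right) \left(-104\right) = 21840$)
$q{\left(f,p \right)} = p + p^{2} - 133 f$ ($q{\left(f,p \right)} = \left(- 133 f + p^{2}\right) + p = \left(p^{2} - 133 f\right) + p = p + p^{2} - 133 f$)
$P = 4481$ ($P = 35 + 4446 = 4481$)
$\frac{1}{P + q{\left(93,j \right)}} = \frac{1}{4481 + \left(21840 + 21840^{2} - 12369\right)} = \frac{1}{4481 + \left(21840 + 476985600 - 12369\right)} = \frac{1}{4481 + 476995071} = \frac{1}{476999552}$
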